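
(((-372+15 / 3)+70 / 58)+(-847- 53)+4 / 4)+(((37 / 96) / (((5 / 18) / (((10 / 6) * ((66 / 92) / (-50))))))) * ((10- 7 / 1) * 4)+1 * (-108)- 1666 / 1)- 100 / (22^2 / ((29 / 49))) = -4807759999883 / 1581857200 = -3039.31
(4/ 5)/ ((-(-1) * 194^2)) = 0.00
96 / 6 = 16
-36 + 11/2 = -61/2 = -30.50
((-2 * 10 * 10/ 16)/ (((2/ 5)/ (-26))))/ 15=325/ 6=54.17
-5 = -5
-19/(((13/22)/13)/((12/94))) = -2508/47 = -53.36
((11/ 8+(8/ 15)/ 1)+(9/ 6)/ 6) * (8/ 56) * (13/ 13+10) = 407/ 120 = 3.39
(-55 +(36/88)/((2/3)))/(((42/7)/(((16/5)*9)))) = -14358/55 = -261.05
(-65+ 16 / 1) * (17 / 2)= -833 / 2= -416.50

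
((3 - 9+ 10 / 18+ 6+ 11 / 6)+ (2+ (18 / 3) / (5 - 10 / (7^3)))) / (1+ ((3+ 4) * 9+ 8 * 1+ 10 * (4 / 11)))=171739 / 2321280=0.07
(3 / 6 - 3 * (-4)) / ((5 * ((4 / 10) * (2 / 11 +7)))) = 275 / 316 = 0.87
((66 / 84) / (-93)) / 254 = -11 / 330708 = -0.00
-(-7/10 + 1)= -3/10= -0.30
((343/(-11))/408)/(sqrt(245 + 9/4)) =-343 *sqrt(989)/2219316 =-0.00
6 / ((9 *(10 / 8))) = 8 / 15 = 0.53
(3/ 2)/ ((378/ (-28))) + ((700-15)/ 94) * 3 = 18401/ 846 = 21.75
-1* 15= -15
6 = 6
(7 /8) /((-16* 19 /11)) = -77 /2432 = -0.03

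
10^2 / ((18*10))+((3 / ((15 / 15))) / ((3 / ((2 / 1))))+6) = 77 / 9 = 8.56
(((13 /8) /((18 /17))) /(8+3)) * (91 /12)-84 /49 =-87319 /133056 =-0.66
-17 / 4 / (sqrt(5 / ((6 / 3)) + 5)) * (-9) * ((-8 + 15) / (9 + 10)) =357 * sqrt(30) / 380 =5.15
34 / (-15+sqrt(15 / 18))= -612 / 269 -34*sqrt(30) / 1345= -2.41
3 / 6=1 / 2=0.50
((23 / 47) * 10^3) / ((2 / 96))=23489.36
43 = 43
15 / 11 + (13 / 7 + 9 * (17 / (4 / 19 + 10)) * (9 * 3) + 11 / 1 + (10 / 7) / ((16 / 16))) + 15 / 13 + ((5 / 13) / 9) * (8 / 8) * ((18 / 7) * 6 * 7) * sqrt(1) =82726849 / 194194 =426.00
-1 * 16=-16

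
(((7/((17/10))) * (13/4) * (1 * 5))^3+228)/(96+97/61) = 718793999407/233976712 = 3072.07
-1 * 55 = -55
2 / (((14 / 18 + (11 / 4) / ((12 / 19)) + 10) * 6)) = 48 / 2179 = 0.02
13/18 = 0.72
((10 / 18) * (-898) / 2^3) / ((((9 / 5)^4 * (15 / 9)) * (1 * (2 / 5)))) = -1403125 / 157464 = -8.91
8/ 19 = 0.42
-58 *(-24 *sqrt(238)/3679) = 1392 *sqrt(238)/3679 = 5.84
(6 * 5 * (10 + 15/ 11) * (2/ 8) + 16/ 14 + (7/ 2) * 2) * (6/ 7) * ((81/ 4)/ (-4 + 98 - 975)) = -3494097/ 1899436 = -1.84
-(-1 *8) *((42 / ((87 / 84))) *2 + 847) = 215320 / 29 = 7424.83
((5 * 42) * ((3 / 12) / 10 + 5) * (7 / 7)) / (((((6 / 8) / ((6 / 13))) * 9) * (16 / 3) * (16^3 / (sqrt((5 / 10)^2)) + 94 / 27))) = 37989 / 23012912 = 0.00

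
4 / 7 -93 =-647 / 7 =-92.43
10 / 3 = 3.33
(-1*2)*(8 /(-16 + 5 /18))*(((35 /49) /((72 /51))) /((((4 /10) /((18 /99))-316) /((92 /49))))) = -0.00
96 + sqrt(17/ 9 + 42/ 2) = sqrt(206)/ 3 + 96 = 100.78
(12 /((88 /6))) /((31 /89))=801 /341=2.35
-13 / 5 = -2.60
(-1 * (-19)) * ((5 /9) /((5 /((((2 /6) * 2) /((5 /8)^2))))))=2432 /675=3.60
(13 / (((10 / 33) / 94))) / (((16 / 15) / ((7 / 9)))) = 47047 / 16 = 2940.44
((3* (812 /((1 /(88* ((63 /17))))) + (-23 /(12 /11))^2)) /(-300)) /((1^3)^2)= -129867397 /48960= -2652.52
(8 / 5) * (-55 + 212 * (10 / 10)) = 251.20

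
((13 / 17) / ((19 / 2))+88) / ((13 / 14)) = 398300 / 4199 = 94.86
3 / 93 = 1 / 31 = 0.03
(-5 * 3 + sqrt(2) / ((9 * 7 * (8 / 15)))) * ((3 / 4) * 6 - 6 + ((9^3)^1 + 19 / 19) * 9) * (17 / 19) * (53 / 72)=-19727395 / 304 + 19727395 * sqrt(2) / 153216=-64710.66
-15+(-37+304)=252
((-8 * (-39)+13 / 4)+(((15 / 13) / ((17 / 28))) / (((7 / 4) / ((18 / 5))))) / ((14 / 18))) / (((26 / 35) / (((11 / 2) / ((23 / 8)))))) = 824.79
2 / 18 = 1 / 9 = 0.11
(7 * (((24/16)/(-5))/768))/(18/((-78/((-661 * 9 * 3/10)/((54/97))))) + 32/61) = -5551/1502941568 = -0.00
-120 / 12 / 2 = -5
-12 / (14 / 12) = -72 / 7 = -10.29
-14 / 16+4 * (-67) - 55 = -323.88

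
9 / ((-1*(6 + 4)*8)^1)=-9 / 80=-0.11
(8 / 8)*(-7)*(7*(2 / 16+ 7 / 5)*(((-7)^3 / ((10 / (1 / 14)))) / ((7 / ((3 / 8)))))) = 62769 / 6400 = 9.81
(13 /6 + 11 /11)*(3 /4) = 19 /8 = 2.38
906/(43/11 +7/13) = 21593/106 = 203.71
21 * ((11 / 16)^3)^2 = 37202781 / 16777216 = 2.22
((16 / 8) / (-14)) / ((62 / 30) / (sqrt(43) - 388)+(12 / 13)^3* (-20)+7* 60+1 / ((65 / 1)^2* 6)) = -508281047758748550 / 1438358710643805142451 - 17265124500* sqrt(43) / 1438358710643805142451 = -0.00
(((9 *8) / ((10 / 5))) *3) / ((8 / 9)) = 243 / 2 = 121.50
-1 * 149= -149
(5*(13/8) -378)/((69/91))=-269269/552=-487.81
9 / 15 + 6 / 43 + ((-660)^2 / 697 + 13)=95712938 / 149855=638.70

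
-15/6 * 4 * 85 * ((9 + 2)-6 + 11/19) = -90100/19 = -4742.11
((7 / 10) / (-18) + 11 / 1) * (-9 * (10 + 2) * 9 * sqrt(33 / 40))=-53271 * sqrt(330) / 100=-9677.16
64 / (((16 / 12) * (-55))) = -48 / 55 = -0.87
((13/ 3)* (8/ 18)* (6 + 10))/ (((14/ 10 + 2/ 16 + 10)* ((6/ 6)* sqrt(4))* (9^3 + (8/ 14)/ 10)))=582400/ 317610099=0.00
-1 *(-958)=958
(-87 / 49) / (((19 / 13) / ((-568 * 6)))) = 3854448 / 931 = 4140.12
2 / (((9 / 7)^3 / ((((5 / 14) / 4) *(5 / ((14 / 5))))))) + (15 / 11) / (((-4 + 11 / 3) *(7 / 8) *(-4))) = 592255 / 449064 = 1.32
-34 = -34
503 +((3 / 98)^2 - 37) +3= 4504285 / 9604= 469.00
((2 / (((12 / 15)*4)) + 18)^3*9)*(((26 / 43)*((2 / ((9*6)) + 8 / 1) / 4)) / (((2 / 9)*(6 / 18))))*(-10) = -419927585805 / 44032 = -9536872.86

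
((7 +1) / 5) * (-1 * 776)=-6208 / 5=-1241.60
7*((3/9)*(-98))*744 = -170128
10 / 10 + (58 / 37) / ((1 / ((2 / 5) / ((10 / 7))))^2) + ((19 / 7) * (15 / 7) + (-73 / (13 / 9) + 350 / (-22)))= -9642543606 / 162036875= -59.51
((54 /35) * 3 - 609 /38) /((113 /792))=-6002964 /75145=-79.89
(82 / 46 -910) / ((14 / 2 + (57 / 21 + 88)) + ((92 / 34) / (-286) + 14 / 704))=-11374979616 / 1223954315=-9.29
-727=-727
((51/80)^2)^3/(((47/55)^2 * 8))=2129150823921/185304350720000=0.01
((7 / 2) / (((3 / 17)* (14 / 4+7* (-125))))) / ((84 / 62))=-527 / 31374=-0.02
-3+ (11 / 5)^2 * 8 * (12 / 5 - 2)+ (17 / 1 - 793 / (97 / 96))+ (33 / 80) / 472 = -69164594791 / 91568000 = -755.34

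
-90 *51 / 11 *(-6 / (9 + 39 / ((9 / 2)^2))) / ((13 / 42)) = 6246072 / 8437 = 740.32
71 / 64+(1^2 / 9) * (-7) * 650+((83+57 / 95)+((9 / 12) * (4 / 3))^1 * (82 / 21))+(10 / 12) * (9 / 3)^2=-8254339 / 20160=-409.44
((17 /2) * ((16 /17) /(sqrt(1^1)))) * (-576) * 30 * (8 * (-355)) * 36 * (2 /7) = 28267315200 /7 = 4038187885.71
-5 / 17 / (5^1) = -1 / 17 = -0.06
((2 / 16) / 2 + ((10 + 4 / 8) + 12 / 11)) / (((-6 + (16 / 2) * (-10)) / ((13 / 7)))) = -3809 / 15136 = -0.25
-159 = -159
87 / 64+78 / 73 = 11343 / 4672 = 2.43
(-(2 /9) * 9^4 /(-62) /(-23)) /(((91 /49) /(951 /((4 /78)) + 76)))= -190040823 /18538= -10251.42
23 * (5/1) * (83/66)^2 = 792235/4356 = 181.87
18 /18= 1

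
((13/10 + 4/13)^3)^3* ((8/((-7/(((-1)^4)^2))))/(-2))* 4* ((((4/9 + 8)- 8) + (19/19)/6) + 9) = 131632363157333105943997/83510432562375000000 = 1576.24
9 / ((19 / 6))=54 / 19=2.84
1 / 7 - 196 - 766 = -6733 / 7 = -961.86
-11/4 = -2.75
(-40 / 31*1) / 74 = -20 / 1147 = -0.02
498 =498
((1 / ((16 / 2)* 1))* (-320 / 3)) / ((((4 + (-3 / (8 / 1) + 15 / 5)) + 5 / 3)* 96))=-10 / 597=-0.02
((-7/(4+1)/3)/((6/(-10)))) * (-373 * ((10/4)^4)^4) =-675467567.31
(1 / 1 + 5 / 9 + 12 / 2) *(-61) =-4148 / 9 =-460.89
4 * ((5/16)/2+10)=325/8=40.62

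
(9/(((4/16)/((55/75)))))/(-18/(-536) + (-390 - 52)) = -35376/592235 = -0.06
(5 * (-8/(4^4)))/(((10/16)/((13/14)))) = -0.23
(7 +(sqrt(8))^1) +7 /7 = 2 * sqrt(2) +8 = 10.83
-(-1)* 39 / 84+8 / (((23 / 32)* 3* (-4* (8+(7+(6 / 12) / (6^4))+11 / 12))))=10787555 / 26569508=0.41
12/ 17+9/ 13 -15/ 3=-796/ 221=-3.60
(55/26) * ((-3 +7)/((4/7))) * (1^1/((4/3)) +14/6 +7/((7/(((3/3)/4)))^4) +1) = 59160805/978432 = 60.46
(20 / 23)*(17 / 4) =85 / 23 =3.70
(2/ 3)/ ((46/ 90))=30/ 23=1.30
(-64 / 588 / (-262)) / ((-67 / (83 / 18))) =-332 / 11611971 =-0.00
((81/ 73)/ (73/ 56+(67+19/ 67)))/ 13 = 303912/ 244214711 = 0.00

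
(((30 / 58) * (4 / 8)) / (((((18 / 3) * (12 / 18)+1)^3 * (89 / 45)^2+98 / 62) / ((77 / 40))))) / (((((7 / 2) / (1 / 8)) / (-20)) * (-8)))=414315 / 4572159488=0.00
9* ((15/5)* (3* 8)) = 648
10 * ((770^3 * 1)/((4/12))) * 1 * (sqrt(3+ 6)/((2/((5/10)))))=10271992500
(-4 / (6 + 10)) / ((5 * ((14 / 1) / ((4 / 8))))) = -1 / 560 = -0.00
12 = 12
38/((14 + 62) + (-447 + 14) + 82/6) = -57/515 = -0.11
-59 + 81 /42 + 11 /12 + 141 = 7127 /84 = 84.85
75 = 75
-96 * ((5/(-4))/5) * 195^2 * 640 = 584064000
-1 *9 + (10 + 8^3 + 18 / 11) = 5661 / 11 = 514.64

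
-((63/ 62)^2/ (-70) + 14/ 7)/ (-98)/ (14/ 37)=2823581/ 52739680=0.05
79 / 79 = 1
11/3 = 3.67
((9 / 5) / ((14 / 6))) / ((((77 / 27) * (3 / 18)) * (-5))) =-4374 / 13475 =-0.32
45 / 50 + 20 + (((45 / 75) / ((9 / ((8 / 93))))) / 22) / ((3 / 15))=641461 / 30690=20.90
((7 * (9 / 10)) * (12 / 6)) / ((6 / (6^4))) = 2721.60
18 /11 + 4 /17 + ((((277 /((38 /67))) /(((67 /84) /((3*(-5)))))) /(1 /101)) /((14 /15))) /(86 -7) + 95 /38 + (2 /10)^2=-176507926501 /14034350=-12576.85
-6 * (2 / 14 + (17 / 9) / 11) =-1.89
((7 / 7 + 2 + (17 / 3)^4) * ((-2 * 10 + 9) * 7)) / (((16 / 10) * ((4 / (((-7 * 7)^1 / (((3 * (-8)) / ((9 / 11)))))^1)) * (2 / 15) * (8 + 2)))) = -35913815 / 2304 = -15587.59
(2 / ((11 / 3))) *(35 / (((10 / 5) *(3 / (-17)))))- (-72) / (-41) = -25187 / 451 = -55.85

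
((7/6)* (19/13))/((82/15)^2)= 9975/174824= 0.06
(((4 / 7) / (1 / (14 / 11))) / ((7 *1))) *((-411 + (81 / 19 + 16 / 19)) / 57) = -61696 / 83391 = -0.74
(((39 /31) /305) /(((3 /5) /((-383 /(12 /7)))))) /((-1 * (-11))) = -34853 /249612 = -0.14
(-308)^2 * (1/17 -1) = -1517824/17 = -89283.76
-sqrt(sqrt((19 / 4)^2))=-sqrt(19) / 2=-2.18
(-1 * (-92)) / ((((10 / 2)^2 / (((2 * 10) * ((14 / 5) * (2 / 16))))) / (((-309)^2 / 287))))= 8784252 / 1025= 8570.00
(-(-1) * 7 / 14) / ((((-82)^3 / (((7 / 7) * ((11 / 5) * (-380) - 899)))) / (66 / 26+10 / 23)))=1542415 / 329718064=0.00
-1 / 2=-0.50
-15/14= -1.07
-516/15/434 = -86/1085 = -0.08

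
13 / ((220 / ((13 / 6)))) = 169 / 1320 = 0.13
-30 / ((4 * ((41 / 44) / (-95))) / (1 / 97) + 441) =-15675 / 228434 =-0.07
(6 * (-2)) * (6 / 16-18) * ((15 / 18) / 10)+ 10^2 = 941 / 8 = 117.62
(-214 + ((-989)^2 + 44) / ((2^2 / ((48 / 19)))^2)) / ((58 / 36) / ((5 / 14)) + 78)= 6335032770 / 1340393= 4726.25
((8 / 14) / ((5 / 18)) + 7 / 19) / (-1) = -1613 / 665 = -2.43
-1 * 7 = -7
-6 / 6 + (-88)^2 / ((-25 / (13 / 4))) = -25193 / 25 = -1007.72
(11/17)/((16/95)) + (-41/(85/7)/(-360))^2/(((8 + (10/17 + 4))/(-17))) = 45283674727/11787120000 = 3.84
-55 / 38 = -1.45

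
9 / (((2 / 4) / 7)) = 126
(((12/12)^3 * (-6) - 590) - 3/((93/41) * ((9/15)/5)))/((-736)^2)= -56453/50377728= -0.00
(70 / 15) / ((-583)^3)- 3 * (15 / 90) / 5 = -594466001 / 5944658610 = -0.10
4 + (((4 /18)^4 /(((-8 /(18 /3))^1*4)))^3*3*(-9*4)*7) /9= 13947137632 /3486784401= 4.00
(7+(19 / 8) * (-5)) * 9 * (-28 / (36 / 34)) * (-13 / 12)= -20111 / 16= -1256.94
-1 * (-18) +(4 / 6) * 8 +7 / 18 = 427 / 18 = 23.72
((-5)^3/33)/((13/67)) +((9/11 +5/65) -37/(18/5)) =-74401/2574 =-28.90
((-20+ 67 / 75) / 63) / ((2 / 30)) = -1433 / 315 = -4.55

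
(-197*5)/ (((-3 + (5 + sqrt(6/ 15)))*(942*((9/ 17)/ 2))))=-1.50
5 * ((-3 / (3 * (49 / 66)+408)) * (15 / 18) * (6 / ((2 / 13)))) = -429 / 361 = -1.19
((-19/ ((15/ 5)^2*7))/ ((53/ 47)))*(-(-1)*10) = -8930/ 3339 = -2.67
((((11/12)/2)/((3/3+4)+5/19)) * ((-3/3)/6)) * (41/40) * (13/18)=-111397/10368000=-0.01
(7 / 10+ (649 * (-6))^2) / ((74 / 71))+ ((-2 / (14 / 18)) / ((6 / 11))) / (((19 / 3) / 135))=1431854551481 / 98420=14548410.40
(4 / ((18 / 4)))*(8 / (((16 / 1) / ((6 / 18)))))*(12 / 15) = 16 / 135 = 0.12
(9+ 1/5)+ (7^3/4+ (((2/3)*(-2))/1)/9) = 51193/540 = 94.80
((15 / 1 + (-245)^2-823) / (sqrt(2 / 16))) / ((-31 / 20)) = -2368680* sqrt(2) / 31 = -108058.69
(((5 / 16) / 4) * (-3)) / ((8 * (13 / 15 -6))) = 225 / 39424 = 0.01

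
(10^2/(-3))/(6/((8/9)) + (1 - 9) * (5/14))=-8.56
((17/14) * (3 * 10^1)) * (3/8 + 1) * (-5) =-14025/56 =-250.45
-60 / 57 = -20 / 19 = -1.05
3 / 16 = 0.19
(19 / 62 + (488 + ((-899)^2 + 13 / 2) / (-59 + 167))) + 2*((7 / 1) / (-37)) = 7971.33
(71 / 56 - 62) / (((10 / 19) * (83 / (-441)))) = 4070997 / 6640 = 613.10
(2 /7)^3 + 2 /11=774 /3773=0.21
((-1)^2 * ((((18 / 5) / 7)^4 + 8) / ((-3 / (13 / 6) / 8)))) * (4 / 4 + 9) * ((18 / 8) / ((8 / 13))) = -511646486 / 300125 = -1704.78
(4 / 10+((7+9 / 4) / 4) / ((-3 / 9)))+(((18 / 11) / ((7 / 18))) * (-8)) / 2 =-143951 / 6160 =-23.37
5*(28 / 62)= 70 / 31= 2.26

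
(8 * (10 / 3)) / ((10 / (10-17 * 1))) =-56 / 3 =-18.67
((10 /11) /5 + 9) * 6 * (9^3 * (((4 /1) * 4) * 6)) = 42410304 /11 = 3855482.18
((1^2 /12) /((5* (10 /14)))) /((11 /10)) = 7 /330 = 0.02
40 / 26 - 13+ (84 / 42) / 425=-11.46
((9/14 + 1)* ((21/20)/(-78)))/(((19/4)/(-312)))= 138/95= 1.45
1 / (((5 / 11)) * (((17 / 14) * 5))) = 154 / 425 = 0.36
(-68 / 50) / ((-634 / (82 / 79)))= 1394 / 626075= 0.00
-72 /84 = -6 /7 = -0.86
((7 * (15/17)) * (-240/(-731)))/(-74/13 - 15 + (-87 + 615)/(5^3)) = -5850000/47508421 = -0.12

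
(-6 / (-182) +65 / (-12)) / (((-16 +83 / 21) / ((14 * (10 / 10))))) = 41153 / 6578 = 6.26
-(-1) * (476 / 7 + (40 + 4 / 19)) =2056 / 19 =108.21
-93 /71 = -1.31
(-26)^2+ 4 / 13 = 8792 / 13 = 676.31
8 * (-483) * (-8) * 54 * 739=1233574272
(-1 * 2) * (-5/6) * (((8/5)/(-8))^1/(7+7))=-1/42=-0.02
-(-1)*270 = 270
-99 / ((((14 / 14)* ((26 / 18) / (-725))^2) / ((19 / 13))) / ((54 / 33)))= -131047773750 / 2197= -59648508.76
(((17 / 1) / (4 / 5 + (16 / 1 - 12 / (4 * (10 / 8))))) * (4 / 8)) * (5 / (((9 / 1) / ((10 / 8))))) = 2125 / 5184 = 0.41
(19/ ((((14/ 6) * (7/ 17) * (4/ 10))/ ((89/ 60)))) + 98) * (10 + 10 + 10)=1007445/ 196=5140.03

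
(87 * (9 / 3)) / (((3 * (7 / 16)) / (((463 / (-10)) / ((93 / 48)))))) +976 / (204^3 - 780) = -10942103300188 / 2302609785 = -4752.04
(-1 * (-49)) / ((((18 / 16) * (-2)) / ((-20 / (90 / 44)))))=17248 / 81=212.94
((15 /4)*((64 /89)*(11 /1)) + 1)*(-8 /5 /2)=-24.53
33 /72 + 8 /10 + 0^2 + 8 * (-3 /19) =-11 /2280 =-0.00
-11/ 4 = -2.75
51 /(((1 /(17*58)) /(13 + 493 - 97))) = 20566974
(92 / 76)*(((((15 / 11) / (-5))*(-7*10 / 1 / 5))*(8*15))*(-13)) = -7210.33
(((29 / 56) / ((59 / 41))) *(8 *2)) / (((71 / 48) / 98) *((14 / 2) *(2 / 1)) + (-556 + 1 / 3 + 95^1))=-38048 / 3042689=-0.01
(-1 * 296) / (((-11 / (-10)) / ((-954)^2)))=-2693943360 / 11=-244903941.82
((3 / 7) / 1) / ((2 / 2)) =3 / 7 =0.43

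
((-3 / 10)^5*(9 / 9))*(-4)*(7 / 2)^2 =11907 / 100000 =0.12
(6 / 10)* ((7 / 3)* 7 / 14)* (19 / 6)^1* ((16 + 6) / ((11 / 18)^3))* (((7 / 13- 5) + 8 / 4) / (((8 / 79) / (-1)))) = 40851216 / 7865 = 5194.05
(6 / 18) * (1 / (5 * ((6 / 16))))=0.18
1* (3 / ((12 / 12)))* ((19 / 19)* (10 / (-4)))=-15 / 2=-7.50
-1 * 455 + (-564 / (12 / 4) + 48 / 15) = -3199 / 5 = -639.80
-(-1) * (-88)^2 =7744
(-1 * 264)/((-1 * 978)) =44/163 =0.27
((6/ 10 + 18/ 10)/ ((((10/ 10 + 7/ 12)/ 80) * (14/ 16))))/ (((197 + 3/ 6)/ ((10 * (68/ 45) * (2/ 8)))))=139264/ 52535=2.65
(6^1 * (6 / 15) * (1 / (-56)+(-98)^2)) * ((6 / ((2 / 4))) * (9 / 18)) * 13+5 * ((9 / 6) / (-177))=7425184163 / 4130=1797865.41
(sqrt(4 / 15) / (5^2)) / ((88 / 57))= 19*sqrt(15) / 5500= 0.01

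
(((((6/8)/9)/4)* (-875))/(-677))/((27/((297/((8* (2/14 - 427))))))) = -67375/776784384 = -0.00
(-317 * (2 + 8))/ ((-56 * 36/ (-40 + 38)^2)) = 1585/ 252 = 6.29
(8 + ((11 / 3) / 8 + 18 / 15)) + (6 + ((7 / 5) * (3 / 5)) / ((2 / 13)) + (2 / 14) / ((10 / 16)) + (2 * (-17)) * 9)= -1195543 / 4200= -284.65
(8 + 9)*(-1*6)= -102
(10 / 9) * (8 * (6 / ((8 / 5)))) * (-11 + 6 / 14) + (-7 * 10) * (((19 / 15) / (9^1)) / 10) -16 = -369.37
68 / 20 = 17 / 5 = 3.40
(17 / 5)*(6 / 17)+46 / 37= 452 / 185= 2.44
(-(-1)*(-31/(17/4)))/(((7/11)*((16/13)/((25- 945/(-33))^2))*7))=-35071075/9163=-3827.47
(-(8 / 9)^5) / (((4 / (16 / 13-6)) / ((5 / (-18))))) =-1269760 / 6908733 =-0.18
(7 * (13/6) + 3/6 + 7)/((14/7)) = 34/3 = 11.33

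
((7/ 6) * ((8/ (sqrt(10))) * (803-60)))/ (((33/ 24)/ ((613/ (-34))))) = -25505704 * sqrt(10)/ 2805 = -28754.41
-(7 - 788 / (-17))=-53.35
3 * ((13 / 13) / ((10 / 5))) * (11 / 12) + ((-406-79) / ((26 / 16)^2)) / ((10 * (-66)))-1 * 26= -1086253 / 44616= -24.35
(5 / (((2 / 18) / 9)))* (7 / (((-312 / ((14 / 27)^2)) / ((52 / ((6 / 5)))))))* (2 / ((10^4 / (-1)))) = 343 / 16200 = 0.02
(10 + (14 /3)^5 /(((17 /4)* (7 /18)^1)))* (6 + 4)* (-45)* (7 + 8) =-154811500 /17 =-9106558.82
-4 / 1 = -4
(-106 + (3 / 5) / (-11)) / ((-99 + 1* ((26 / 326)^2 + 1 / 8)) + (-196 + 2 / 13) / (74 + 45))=1917995067352 / 1817801703355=1.06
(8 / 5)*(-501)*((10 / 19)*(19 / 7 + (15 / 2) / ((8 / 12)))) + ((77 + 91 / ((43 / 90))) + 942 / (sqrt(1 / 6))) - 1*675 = -36023944 / 5719 + 942*sqrt(6) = -3991.57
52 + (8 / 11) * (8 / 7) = 52.83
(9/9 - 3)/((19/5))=-10/19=-0.53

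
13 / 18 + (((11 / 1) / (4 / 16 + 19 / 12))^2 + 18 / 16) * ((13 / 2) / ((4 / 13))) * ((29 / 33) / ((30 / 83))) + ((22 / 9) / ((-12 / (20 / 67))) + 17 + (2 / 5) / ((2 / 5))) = 2229216781 / 1157760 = 1925.46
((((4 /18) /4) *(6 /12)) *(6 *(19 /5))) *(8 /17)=76 /255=0.30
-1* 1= -1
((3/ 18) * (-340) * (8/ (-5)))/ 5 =272/ 15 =18.13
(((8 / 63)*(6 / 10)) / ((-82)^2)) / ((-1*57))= -0.00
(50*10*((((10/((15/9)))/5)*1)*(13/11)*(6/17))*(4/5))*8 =299520/187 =1601.71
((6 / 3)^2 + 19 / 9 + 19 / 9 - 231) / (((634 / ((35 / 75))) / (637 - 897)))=42.63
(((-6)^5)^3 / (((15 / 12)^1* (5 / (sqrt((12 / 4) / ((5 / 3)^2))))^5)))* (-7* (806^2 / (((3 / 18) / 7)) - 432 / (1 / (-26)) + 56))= 6287305549137416552448* sqrt(3) / 390625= 27878227593768309.40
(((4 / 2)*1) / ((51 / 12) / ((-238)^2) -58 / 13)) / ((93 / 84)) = -9702784 / 23963341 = -0.40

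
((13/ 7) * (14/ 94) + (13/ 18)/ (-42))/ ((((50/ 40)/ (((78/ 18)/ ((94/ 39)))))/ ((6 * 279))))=48287863/ 77315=624.56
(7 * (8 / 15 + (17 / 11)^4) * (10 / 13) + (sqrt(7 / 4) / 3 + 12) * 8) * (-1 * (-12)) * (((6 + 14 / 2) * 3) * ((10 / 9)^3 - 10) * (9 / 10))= -186171686696 / 395307 - 130832 * sqrt(7) / 27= -483775.02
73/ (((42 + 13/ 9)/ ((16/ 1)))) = 10512/ 391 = 26.88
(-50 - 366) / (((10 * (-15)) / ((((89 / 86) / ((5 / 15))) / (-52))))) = -0.17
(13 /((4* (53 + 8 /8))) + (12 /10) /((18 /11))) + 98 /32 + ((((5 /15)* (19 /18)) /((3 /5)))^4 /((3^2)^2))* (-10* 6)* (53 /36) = 779725793689 /209207064060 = 3.73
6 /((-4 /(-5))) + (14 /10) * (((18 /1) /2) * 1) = 201 /10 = 20.10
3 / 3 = 1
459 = 459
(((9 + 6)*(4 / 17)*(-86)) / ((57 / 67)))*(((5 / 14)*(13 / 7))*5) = -18726500 / 15827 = -1183.20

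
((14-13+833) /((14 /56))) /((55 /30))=20016 /11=1819.64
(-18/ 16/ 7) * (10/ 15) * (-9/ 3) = 9/ 28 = 0.32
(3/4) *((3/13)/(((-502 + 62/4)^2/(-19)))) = -0.00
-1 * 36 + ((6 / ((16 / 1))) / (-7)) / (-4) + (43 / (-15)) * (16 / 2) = -197971 / 3360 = -58.92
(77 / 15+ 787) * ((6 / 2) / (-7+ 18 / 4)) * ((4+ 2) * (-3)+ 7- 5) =380224 / 25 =15208.96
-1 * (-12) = 12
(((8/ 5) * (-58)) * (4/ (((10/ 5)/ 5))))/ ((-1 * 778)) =464/ 389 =1.19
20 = 20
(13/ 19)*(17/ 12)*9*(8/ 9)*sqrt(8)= 884*sqrt(2)/ 57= 21.93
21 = 21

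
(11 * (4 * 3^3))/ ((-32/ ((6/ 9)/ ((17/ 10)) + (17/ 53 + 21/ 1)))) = -2905155/ 3604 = -806.09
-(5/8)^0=-1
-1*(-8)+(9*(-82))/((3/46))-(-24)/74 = -418384/37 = -11307.68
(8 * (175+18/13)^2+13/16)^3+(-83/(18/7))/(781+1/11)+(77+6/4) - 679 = 1473246051065044505193778980109/95551356506112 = 15418368769791430.80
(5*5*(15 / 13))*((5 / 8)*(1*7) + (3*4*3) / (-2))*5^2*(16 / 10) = -204375 / 13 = -15721.15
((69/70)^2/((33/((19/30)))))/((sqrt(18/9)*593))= 10051*sqrt(2)/639254000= 0.00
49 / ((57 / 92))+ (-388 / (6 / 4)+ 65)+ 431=6012 / 19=316.42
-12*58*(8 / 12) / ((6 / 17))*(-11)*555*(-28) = -224729120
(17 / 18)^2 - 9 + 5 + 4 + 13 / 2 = 2395 / 324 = 7.39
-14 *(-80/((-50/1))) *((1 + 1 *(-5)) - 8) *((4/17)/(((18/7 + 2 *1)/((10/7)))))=336/17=19.76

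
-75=-75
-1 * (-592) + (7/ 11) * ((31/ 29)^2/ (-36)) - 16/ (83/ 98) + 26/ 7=111607778437/ 193493916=576.80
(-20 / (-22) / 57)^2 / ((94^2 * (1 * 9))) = 25 / 7815797649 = 0.00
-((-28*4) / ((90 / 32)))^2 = -3211264 / 2025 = -1585.81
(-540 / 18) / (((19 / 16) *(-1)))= 480 / 19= 25.26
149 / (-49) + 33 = 1468 / 49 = 29.96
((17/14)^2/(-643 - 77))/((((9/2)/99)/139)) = -441881/70560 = -6.26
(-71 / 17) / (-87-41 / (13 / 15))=923 / 29682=0.03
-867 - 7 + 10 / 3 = -2612 / 3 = -870.67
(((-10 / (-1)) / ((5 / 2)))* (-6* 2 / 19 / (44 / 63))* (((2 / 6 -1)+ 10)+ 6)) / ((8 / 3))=-4347 / 209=-20.80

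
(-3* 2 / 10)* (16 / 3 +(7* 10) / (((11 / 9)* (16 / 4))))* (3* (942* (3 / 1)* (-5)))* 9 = 49481847 / 11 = 4498349.73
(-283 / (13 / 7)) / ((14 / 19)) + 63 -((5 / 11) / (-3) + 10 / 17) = -2103949 / 14586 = -144.24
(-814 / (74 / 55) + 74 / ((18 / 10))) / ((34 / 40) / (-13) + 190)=-1319500 / 444447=-2.97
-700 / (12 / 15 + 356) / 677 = -875 / 301942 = -0.00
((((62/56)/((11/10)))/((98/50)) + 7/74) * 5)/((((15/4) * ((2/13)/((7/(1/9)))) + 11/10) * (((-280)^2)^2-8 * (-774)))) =6366975/14275968301886368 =0.00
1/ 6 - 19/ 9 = -35/ 18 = -1.94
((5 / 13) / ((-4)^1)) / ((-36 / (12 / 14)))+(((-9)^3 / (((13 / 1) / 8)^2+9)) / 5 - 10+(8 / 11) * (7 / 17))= -33808816373 / 1521319800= -22.22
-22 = -22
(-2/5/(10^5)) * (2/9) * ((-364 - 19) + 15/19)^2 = -13184161/101531250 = -0.13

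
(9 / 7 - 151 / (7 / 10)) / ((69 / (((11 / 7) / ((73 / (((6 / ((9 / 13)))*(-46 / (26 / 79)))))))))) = 2608738 / 32193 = 81.03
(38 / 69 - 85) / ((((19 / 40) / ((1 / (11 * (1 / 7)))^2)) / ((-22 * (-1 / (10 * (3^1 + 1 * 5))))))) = -285523 / 14421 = -19.80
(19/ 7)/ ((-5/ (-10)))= 38/ 7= 5.43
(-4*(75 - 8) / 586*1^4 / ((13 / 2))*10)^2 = 0.50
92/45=2.04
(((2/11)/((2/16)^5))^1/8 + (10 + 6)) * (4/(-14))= -217.35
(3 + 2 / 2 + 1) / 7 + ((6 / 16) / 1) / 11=461 / 616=0.75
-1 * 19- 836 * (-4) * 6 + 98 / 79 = 1583653 / 79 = 20046.24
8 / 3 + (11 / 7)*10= 386 / 21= 18.38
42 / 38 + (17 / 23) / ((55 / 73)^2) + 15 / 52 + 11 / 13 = 243475359 / 68740100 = 3.54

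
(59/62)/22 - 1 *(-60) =81899/1364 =60.04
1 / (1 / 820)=820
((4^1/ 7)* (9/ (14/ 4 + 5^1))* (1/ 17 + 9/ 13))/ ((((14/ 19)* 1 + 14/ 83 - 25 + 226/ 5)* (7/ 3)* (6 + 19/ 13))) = 282724560/ 228593220289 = 0.00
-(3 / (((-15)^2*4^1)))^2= -1 / 90000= -0.00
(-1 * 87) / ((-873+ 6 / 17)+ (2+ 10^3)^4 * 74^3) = -493 / 2314694671981354031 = -0.00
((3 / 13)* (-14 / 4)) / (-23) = 0.04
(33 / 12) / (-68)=-11 / 272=-0.04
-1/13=-0.08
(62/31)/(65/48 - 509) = -96/24367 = -0.00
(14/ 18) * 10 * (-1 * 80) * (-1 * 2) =11200/ 9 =1244.44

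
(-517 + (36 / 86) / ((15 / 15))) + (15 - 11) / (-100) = -555368 / 1075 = -516.62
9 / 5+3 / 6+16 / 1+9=273 / 10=27.30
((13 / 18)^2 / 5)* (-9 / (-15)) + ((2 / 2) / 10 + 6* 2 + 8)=54439 / 2700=20.16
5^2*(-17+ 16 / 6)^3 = -1987675 / 27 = -73617.59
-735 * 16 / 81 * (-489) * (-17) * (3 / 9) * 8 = -86898560 / 27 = -3218465.19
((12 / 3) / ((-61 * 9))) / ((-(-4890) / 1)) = -2 / 1342305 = -0.00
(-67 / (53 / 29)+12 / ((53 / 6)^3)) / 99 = -5455295 / 14738823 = -0.37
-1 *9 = -9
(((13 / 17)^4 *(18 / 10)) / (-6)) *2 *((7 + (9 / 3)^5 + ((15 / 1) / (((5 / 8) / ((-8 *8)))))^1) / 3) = 36729446 / 417605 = 87.95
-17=-17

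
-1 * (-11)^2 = -121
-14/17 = -0.82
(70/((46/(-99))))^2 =12006225/529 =22696.08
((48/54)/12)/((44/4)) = 2/297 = 0.01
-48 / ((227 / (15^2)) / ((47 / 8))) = -63450 / 227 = -279.52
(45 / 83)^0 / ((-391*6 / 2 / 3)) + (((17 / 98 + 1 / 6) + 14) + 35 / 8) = 8604343 / 459816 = 18.71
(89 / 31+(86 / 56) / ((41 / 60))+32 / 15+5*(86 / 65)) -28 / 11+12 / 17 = 3902071144 / 324429105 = 12.03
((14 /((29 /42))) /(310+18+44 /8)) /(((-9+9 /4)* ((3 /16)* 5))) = -25088 /2611305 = -0.01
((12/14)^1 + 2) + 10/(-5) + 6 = 48/7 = 6.86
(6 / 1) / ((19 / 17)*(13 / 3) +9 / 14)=4284 / 3917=1.09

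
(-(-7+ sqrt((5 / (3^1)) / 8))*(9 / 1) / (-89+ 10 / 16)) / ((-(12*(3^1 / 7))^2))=49 / 1818 - 7*sqrt(30) / 21816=0.03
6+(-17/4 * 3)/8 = 141/32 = 4.41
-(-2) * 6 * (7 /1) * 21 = 1764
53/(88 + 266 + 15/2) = 106/723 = 0.15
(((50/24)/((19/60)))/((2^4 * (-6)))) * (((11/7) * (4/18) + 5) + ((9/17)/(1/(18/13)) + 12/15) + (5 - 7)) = -8496925/25395552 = -0.33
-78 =-78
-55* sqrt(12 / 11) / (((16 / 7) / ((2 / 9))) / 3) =-16.75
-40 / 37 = -1.08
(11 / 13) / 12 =11 / 156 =0.07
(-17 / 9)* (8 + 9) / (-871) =289 / 7839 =0.04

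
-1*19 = -19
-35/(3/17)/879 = -595/2637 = -0.23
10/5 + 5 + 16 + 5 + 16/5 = 156/5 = 31.20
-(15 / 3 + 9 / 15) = -28 / 5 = -5.60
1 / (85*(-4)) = -1 / 340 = -0.00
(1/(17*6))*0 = 0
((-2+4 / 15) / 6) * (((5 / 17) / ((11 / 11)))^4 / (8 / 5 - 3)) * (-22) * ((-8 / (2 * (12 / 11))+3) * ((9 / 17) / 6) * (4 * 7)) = 715000 / 12778713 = 0.06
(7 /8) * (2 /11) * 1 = 7 /44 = 0.16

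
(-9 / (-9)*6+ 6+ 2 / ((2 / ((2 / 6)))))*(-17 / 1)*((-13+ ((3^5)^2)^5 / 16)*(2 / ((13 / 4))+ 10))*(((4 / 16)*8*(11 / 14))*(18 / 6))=-470786258519169005847931400.00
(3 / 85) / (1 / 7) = 21 / 85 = 0.25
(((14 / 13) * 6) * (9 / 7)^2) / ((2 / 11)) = 5346 / 91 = 58.75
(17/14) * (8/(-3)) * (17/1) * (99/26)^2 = -944163/1183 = -798.11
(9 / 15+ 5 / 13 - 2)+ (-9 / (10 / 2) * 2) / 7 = -696 / 455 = -1.53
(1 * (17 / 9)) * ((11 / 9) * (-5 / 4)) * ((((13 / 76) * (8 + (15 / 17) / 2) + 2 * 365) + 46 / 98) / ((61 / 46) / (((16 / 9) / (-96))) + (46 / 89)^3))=1502609286078197 / 50844902695776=29.55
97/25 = 3.88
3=3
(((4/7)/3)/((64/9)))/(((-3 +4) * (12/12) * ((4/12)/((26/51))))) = 39/952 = 0.04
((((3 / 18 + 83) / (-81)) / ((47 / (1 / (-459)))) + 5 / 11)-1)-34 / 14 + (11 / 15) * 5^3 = 71602033511 / 807304806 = 88.69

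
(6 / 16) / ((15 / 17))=17 / 40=0.42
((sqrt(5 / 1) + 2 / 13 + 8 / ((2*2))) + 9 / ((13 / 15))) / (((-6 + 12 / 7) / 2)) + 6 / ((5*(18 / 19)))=-5.63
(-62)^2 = 3844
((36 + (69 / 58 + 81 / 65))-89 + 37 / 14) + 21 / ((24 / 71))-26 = -1245221 / 105560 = -11.80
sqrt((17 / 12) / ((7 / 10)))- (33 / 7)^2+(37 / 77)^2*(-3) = -135876 / 5929+sqrt(3570) / 42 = -21.49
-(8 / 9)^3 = -512 / 729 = -0.70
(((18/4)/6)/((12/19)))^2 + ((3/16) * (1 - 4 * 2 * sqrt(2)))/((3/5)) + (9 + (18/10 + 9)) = 27549/1280 - 5 * sqrt(2)/2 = 17.99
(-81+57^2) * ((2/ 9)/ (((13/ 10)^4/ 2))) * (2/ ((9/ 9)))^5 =450560000/ 28561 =15775.36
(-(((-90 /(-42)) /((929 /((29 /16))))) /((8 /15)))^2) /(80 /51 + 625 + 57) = -2171356875 /24154594209923072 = -0.00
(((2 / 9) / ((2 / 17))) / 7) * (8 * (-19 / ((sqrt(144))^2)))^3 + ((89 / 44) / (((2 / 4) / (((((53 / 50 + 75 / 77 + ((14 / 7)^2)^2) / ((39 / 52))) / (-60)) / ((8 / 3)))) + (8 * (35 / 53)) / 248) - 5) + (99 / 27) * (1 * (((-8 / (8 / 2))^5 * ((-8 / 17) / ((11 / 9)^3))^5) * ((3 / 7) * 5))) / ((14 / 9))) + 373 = 244797695633429188286154406480793952919 / 656958156050376904532094298373351760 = 372.62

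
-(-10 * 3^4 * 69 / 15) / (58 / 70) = 130410 / 29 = 4496.90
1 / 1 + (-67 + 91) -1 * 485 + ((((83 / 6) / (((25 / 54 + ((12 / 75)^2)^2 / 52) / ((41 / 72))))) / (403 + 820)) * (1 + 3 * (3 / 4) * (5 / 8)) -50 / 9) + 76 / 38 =-165819108602491141 / 357737238289152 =-463.52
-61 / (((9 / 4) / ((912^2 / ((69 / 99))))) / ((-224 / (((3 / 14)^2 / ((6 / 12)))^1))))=5445073829888 / 69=78914113476.64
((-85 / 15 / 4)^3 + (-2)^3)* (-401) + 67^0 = 7515265 / 1728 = 4349.11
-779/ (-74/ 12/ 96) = 448704/ 37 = 12127.14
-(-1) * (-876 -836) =-1712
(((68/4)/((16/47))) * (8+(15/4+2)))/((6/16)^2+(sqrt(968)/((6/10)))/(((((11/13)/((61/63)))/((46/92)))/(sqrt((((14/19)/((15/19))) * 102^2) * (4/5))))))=-672754005/47641358624203+2729883087360 * sqrt(21)/47641358624203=0.26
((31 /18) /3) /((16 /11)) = 341 /864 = 0.39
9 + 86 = 95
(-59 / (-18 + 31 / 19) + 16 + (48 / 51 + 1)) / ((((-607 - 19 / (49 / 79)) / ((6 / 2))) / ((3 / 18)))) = -697711 / 41296757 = -0.02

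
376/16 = 47/2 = 23.50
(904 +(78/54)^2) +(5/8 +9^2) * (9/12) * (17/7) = 19137575/18144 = 1054.76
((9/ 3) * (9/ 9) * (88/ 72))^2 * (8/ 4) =242/ 9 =26.89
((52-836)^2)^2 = 377801998336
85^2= 7225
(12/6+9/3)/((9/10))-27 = -193/9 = -21.44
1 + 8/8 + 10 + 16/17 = 220/17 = 12.94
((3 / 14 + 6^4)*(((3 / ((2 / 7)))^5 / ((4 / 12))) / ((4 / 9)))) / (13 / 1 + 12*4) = 285868983267 / 15616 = 18306159.28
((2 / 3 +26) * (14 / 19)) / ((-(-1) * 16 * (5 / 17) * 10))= 119 / 285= 0.42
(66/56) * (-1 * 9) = -297/28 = -10.61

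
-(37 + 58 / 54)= -1028 / 27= -38.07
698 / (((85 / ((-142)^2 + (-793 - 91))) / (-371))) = -58737767.53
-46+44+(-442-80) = -524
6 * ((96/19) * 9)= 5184/19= 272.84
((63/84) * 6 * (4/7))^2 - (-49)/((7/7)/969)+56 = 2329637/49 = 47543.61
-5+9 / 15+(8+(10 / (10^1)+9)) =68 / 5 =13.60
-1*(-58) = 58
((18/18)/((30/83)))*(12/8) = 83/20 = 4.15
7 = 7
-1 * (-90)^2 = -8100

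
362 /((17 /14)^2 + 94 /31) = 2199512 /27383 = 80.32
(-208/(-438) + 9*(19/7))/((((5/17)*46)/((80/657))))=5192072/23165163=0.22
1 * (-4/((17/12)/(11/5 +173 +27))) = -48528/85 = -570.92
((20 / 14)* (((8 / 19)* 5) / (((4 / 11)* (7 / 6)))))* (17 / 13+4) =37.63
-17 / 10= -1.70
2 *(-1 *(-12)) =24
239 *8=1912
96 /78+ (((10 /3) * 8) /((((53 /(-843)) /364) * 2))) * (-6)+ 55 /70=4467784571 /9646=463174.85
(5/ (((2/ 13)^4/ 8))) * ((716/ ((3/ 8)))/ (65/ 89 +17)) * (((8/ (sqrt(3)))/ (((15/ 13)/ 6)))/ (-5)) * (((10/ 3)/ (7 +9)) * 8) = -757128804224 * sqrt(3)/ 21303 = -61558726.79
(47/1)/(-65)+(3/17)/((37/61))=-17668/40885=-0.43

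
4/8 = 1/2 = 0.50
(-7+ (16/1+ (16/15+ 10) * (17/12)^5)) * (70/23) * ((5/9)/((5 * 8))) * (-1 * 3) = -942510037/103016448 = -9.15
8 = 8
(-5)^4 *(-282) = -176250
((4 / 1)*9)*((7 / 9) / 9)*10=280 / 9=31.11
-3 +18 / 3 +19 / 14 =61 / 14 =4.36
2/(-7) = -2/7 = -0.29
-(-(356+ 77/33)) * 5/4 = 5375/12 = 447.92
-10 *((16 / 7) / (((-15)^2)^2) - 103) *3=73001218 / 23625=3090.00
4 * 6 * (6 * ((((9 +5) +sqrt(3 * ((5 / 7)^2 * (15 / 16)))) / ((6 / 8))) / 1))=720 * sqrt(5) / 7 +2688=2918.00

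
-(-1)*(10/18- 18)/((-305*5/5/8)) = 0.46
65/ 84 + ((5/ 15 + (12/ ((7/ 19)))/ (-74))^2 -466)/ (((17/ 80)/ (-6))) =60020772405/ 4561508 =13158.10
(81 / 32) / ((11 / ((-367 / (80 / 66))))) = -89181 / 1280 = -69.67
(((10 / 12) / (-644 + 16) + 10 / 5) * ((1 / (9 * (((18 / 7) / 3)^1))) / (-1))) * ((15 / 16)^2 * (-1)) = 1317925 / 5787648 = 0.23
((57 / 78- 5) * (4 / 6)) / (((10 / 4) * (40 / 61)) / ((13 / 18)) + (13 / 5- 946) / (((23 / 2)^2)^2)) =-3158005685 / 2458719704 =-1.28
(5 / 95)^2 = 1 / 361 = 0.00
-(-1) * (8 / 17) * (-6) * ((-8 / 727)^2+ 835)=-2357.65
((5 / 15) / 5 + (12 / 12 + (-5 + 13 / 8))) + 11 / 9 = -391 / 360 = -1.09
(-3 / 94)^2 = 9 / 8836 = 0.00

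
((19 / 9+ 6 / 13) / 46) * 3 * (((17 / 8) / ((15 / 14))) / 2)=35819 / 215280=0.17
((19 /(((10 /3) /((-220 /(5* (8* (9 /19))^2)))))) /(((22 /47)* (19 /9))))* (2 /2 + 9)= -16967 /96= -176.74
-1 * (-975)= 975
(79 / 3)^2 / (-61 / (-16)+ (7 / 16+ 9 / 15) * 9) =124820 / 2367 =52.73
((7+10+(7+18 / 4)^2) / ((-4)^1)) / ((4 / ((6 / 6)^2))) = -597 / 64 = -9.33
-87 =-87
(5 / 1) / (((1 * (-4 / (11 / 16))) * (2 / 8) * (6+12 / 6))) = -55 / 128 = -0.43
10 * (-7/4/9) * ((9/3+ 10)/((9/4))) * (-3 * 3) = 101.11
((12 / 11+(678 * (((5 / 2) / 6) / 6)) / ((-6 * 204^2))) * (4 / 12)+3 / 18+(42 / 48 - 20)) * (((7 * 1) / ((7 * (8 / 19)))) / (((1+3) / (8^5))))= -361779.65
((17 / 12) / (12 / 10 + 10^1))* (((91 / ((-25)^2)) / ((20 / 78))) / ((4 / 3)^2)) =25857 / 640000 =0.04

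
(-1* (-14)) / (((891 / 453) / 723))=509474 / 99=5146.20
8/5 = 1.60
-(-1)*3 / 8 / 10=3 / 80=0.04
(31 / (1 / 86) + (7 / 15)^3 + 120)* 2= 18806186 / 3375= 5572.20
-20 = -20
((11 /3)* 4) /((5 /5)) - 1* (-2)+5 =65 /3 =21.67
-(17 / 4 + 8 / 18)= -169 / 36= -4.69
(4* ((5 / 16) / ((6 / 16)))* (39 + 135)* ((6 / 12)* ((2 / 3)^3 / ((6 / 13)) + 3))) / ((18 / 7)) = 299425 / 729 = 410.73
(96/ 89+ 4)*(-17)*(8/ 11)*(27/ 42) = -276624/ 6853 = -40.37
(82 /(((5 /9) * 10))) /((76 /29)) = 10701 /1900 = 5.63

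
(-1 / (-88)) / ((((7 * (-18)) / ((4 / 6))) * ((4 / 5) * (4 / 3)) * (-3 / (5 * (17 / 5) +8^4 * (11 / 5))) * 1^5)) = 15047 / 88704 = 0.17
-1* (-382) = 382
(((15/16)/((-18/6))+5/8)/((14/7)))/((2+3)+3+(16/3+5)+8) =15/2528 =0.01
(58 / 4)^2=841 / 4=210.25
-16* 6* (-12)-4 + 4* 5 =1168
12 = 12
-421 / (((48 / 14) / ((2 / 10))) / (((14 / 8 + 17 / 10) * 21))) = -1423401 / 800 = -1779.25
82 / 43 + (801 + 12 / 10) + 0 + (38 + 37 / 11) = 1999538 / 2365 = 845.47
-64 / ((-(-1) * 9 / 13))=-92.44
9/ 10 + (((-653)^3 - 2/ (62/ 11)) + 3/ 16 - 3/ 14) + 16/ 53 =-278445076.18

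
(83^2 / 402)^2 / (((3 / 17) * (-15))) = -806791457 / 7272180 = -110.94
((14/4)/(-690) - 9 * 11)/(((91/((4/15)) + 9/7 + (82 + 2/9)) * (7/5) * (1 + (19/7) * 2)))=-956389/36928455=-0.03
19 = 19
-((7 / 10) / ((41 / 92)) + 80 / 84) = -10862 / 4305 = -2.52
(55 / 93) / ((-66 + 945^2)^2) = 55 / 74155947138333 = 0.00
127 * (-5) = -635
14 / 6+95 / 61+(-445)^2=36239287 / 183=198028.89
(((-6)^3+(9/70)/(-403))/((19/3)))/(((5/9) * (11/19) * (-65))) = 164520963/100850750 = 1.63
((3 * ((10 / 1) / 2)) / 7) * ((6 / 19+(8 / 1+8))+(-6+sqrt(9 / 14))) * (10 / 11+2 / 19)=4770 * sqrt(14) / 10241+89040 / 3971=24.17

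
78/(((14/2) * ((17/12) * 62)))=468/3689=0.13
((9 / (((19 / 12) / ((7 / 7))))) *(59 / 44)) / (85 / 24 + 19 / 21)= 29736 / 17347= 1.71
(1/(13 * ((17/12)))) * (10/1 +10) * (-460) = -110400/221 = -499.55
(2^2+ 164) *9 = 1512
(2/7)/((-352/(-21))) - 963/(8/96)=-2033853/176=-11555.98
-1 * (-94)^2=-8836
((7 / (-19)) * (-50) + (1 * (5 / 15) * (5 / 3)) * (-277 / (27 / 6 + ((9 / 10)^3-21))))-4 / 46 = 1742460268 / 62027343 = 28.09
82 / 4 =41 / 2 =20.50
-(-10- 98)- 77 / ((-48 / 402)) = 6023 / 8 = 752.88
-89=-89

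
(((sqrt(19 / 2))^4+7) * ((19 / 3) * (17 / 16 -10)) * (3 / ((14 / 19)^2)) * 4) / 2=-381545593 / 6272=-60833.16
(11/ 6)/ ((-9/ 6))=-11/ 9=-1.22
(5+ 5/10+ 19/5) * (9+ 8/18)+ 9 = 581/6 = 96.83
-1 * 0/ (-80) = 0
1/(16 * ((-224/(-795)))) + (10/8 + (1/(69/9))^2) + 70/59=299256649/111860224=2.68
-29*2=-58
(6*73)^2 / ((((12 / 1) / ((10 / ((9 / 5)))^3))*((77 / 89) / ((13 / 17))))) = 770706625000 / 318087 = 2422942.86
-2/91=-0.02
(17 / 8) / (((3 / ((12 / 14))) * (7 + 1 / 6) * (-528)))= -17 / 105952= -0.00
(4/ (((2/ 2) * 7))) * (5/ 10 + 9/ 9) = 6/ 7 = 0.86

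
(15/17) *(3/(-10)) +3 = 93/34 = 2.74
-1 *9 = -9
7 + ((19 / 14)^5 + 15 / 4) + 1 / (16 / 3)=8358549 / 537824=15.54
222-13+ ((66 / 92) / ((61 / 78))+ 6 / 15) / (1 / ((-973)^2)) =8750188824 / 7015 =1247354.07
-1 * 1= -1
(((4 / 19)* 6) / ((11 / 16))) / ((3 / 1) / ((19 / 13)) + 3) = 4 / 11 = 0.36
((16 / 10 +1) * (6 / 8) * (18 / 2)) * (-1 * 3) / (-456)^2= -117 / 462080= -0.00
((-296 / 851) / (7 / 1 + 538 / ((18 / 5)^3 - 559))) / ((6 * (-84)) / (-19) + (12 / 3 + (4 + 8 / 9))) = -1216817 / 737164329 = -0.00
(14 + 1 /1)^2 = 225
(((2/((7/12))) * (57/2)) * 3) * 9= 18468/7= 2638.29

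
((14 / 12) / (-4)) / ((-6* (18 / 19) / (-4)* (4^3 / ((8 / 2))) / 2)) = -133 / 5184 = -0.03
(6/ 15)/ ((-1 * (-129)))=2/ 645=0.00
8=8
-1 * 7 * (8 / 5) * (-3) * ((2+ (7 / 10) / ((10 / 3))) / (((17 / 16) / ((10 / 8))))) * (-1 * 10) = -4368 / 5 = -873.60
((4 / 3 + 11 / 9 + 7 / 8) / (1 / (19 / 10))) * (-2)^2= 4693 / 180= 26.07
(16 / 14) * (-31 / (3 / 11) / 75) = -2728 / 1575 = -1.73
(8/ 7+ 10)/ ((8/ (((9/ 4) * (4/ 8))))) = 351/ 224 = 1.57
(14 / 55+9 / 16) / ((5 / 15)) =2157 / 880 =2.45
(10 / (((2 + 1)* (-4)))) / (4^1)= -5 / 24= -0.21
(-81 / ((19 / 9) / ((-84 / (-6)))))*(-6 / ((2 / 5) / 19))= 153090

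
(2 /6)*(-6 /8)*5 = -5 /4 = -1.25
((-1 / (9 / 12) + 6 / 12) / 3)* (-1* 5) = 25 / 18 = 1.39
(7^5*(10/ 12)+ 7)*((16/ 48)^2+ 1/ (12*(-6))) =588539/ 432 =1362.36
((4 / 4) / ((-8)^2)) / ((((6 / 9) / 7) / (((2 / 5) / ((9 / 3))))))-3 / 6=-153 / 320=-0.48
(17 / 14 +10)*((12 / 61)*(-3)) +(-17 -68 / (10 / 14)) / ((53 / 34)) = -8893488 / 113155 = -78.60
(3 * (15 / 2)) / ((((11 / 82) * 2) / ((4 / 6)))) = 615 / 11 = 55.91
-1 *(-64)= 64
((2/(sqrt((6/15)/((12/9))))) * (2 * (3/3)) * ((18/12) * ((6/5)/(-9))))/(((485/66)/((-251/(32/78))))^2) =-10124.43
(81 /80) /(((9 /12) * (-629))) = -27 /12580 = -0.00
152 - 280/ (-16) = 339/ 2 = 169.50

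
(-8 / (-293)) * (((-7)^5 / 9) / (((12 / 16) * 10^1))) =-268912 / 39555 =-6.80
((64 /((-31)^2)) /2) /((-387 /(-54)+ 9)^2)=1152 /9042049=0.00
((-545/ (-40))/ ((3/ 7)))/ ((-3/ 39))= -9919/ 24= -413.29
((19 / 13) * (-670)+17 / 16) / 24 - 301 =-1706051 / 4992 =-341.76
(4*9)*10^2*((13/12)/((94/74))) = 144300/47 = 3070.21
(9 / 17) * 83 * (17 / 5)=747 / 5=149.40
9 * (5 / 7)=45 / 7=6.43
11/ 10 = 1.10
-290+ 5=-285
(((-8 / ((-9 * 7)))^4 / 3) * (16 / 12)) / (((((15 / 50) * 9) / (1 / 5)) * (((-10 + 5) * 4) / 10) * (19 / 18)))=-32768 / 8081268993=-0.00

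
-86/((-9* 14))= 43/63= 0.68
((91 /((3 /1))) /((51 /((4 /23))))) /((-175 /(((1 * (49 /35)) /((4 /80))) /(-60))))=364 /1319625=0.00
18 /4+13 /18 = 47 /9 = 5.22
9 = 9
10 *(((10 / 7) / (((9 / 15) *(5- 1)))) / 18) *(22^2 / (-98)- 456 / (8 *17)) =-863375 / 314874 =-2.74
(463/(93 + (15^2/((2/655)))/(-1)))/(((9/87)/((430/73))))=-268540/749637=-0.36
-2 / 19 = -0.11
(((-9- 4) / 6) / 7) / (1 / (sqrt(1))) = -13 / 42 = -0.31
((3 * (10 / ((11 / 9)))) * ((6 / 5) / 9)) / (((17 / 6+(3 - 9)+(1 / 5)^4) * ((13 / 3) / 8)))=-1.91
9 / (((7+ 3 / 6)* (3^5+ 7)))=0.00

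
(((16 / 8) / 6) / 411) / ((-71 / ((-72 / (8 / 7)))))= 0.00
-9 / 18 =-1 / 2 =-0.50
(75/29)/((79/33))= 1.08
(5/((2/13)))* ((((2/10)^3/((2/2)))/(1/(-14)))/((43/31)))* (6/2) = -8463/1075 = -7.87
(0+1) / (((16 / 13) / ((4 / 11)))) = 0.30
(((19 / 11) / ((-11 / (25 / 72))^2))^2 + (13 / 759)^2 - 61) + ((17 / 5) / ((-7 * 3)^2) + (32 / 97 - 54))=-68627703698904686374771 / 598521267997572648960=-114.66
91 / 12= 7.58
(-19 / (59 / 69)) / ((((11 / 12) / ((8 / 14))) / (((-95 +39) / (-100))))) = -125856 / 16225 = -7.76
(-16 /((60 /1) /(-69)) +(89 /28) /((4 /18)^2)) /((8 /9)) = 417141 /4480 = 93.11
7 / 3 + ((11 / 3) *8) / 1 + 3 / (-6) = 31.17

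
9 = 9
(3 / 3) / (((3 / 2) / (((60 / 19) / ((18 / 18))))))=40 / 19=2.11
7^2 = 49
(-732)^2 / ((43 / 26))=13931424 / 43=323986.60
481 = 481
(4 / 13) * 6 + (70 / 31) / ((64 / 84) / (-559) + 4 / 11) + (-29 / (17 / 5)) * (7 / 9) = 416856653 / 288440802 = 1.45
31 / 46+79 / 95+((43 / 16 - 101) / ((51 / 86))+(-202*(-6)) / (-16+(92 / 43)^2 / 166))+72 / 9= -469738059701 / 2023362440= -232.16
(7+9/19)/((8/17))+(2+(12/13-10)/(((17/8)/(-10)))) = 60.60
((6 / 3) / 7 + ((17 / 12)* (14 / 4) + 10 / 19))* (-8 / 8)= -18419 / 3192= -5.77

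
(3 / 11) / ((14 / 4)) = 6 / 77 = 0.08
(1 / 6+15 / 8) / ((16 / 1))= 49 / 384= 0.13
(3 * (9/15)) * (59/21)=177/35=5.06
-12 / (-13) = 12 / 13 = 0.92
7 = 7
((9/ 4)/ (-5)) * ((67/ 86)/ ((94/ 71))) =-42813/ 161680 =-0.26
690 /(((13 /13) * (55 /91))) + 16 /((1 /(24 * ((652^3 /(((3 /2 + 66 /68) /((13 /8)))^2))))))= 74454342853930 /1617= 46044738932.55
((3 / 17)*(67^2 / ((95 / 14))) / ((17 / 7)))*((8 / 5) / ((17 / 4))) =42232512 / 2333675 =18.10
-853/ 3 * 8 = -2274.67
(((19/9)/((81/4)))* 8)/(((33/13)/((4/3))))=31616/72171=0.44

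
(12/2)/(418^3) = 3/36517316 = 0.00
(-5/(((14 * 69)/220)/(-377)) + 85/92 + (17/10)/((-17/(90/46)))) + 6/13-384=1167539/25116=46.49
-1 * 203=-203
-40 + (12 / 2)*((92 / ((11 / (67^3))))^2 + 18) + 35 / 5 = 4593838480079571 / 121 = 37965607273384.88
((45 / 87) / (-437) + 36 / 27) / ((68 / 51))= 50647 / 50692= 1.00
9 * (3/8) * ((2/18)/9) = 0.04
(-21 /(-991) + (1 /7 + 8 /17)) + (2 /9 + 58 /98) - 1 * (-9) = 77628862 /7429527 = 10.45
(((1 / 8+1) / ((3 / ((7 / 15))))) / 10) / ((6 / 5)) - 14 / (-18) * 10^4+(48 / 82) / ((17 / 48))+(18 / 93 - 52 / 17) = 241961128627 / 31114080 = 7776.58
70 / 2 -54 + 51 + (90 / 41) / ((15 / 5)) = 1342 / 41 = 32.73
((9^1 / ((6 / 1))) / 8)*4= 3 / 4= 0.75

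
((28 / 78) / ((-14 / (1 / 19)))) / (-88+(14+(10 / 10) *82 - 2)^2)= -1 / 6482268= -0.00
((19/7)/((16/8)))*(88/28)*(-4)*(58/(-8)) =6061/49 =123.69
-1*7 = -7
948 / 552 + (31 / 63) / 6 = 7822 / 4347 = 1.80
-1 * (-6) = 6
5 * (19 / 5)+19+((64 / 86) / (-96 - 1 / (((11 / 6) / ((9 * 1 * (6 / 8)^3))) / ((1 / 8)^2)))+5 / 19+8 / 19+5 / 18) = 413112436381 / 10605070134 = 38.95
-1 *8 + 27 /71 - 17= -1748 /71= -24.62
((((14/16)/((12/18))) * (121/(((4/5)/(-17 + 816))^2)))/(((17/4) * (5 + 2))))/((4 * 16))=340793475/4096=83201.53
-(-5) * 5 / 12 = 25 / 12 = 2.08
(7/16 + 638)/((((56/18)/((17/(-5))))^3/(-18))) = 65854456299/4390400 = 14999.65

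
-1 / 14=-0.07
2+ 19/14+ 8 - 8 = 47/14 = 3.36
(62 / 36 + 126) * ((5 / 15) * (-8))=-9196 / 27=-340.59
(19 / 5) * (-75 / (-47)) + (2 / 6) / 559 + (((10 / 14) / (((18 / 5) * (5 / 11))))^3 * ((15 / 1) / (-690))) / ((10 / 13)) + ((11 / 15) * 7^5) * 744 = 221688916956958400101 / 24175704178080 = 9169905.26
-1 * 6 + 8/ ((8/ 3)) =-3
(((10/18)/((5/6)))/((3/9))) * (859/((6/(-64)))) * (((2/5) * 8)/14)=-439808/105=-4188.65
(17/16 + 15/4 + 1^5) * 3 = 279/16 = 17.44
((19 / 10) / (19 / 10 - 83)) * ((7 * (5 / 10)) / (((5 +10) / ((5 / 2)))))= -133 / 9732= -0.01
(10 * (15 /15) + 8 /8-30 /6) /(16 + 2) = 0.33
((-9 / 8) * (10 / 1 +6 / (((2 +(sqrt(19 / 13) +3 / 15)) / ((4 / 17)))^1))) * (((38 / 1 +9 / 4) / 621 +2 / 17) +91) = -2843475835 / 2538576 +4185275 * sqrt(247) / 1269288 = -1068.28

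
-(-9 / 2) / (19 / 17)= 153 / 38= 4.03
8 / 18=4 / 9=0.44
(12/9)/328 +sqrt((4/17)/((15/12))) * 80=1/246 +64 * sqrt(85)/17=34.71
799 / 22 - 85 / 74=14314 / 407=35.17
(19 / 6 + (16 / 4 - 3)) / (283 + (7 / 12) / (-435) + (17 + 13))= 0.01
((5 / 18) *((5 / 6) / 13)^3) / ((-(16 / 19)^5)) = -1547561875 / 8956869083136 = -0.00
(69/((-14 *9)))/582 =-23/24444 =-0.00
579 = 579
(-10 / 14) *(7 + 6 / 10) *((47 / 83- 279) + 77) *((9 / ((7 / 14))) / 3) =6560.98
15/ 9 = 5/ 3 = 1.67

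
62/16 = 31/8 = 3.88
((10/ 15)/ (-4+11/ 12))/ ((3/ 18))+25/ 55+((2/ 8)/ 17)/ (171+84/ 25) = -101659141/ 120639684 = -0.84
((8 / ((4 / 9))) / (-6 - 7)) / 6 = -3 / 13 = -0.23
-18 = -18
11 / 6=1.83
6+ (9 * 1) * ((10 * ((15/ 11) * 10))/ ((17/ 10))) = 136122/ 187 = 727.93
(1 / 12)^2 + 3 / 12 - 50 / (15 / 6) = -2843 / 144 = -19.74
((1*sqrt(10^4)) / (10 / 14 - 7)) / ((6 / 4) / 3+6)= -350 / 143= -2.45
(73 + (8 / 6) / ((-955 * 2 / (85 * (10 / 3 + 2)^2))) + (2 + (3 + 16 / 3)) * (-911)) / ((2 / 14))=-337249654 / 5157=-65396.48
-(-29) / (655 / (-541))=-15689 / 655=-23.95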